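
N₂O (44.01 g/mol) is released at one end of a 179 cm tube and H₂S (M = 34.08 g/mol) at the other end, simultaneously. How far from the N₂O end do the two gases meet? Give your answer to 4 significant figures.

Graham's law gives d_N₂O/d_H₂S = rate_N₂O/rate_H₂S = √(M_H₂S/M_N₂O) = √(34.08/44.01) = 0.8800.
With d_N₂O + d_H₂S = 179 cm, d_H₂S = 179/(1 + 0.8800) = 95.21 cm.
d_N₂O = 179 − 95.21 = 83.79 cm.

83.79 cm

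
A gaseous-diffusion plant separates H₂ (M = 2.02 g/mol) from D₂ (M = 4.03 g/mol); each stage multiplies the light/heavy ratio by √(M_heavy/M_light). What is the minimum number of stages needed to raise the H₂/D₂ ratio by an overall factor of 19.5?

9

With α = √(4.03/2.02) per stage, ln α = ½ ln(1.99505) = 0.3453.
Need α^N ≥ 19.5 ⇒ N ≥ ln(19.5) / ln α = 2.970 / 0.3453 = 8.60.
So at least 9 stages are needed.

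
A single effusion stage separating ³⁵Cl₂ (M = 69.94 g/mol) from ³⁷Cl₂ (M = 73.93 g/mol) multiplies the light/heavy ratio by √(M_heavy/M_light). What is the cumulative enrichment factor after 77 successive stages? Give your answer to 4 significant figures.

Each stage multiplies the ratio by α = √(73.93/69.94), so after 77 stages the overall factor is α^77 = (73.93/69.94)^(77/2).
= 1.05705^(77/2) = 8.466.

8.466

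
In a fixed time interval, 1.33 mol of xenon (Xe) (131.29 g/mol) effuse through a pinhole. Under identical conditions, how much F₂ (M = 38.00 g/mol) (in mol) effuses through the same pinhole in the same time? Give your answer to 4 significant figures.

2.472 mol

From Graham's law, rate_F₂/rate_Xe = √(M_Xe/M_F₂) = √(131.29/38.00) = √3.455 = 1.859.
So the amount for F₂ is 1.33 × 1.859 = 2.472 mol.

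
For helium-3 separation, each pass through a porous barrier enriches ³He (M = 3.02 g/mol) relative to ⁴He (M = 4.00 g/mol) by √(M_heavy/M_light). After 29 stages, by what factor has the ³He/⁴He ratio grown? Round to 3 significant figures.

58.9

After 29 stages the ratio has grown by (√(4.00/3.02))^29 = (4.00/3.02)^(29/2).
= 1.32450^(29/2) = 58.9.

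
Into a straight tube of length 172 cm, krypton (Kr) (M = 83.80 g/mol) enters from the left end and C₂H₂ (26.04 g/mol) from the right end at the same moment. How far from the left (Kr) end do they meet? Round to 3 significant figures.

In equal time, each gas travels a distance ∝ its rate ∝ 1/√M, so d_Kr/d_C₂H₂ = √(M_C₂H₂/M_Kr) = √(26.04/83.80) = 0.5574.
With d_Kr + d_C₂H₂ = 172 cm, d_C₂H₂ = 172/(1 + 0.5574) = 110.4 cm.
d_Kr = 172 − 110.4 = 61.6 cm.

61.6 cm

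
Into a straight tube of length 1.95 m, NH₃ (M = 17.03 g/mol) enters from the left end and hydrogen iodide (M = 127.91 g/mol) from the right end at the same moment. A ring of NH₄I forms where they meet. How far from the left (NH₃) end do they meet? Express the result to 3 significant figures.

Distances travelled in equal time are proportional to diffusion rates, so d_NH₃/d_HI = √(M_HI/M_NH₃) = √(127.91/17.03) = 2.741.
With d_NH₃ + d_HI = 1.95 m, d_HI = 1.95/(1 + 2.741) = 0.5213 m.
d_NH₃ = 1.95 − 0.5213 = 1.43 m.

1.43 m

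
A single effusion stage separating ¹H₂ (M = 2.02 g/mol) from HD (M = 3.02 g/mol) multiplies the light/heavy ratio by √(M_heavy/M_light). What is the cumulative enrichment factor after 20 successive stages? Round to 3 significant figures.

55.8

The single-stage factor is √(M_heavy/M_light), so 20 stages give [√(3.02/2.02)]^20 = (3.02/2.02)^(20/2).
= 1.49505^10 = 55.8.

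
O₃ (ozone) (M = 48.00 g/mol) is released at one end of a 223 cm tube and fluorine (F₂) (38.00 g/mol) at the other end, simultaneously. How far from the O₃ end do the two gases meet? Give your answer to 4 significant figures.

Graham's law gives d_O₃/d_F₂ = rate_O₃/rate_F₂ = √(M_F₂/M_O₃) = √(38.00/48.00) = 0.8898.
With d_O₃ + d_F₂ = 223 cm, d_F₂ = 223/(1 + 0.8898) = 118.0 cm.
d_O₃ = 223 − 118.0 = 105.0 cm.

105.0 cm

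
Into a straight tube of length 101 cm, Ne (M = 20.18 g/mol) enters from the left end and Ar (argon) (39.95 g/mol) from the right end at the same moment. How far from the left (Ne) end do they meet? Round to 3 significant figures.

Distances travelled in equal time are proportional to diffusion rates, so d_Ne/d_Ar = √(M_Ar/M_Ne) = √(39.95/20.18) = 1.407.
With d_Ne + d_Ar = 101 cm, d_Ar = 101/(1 + 1.407) = 41.96 cm.
d_Ne = 101 − 41.96 = 59.0 cm.

59.0 cm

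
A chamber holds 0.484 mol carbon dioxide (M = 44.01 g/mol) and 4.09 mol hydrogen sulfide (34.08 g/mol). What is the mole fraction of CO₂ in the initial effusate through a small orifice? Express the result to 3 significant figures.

The effusion rate of species i is ∝ p_i/√M_i ∝ n_i/√M_i.
So x_CO₂ in the escaping gas = (n_CO₂/√M_CO₂) / Σ(n_i/√M_i)
= (0.484/√44.01) / (0.484/√44.01 + 4.09/√34.08) = 0.07296/(0.07296 + 0.7006) = 0.0943.

0.0943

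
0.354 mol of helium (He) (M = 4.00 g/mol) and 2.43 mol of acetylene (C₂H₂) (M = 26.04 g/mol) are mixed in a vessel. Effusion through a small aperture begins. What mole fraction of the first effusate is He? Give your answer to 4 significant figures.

0.2710

Rate_i ∝ x_i/√M_i (Graham's law weighted by mole fraction), so the effusate composition follows n_i/√M_i.
x_He(eff) = (n_He/√M_He) / (n_He/√M_He + n_C₂H₂/√M_C₂H₂)
= (0.354/√4.00) / (0.354/√4.00 + 2.43/√26.04) = 0.1770/(0.1770 + 0.4762) = 0.2710.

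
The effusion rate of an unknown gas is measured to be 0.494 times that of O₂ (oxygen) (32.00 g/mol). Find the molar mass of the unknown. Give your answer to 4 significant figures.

From Graham's law, rate_X/rate_O₂ = √(M_O₂/M_X).
0.494 = √(32.00/M_X)
M_X = 32.00 / 0.494² = 32.00 / 0.2440 = 131.1 g/mol

131.1 g/mol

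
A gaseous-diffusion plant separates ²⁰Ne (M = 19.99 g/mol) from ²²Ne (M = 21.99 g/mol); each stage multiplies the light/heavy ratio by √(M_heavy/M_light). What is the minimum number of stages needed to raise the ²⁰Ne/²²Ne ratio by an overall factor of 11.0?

51

With α = √(21.99/19.99) per stage, ln α = ½ ln(1.10005) = 0.04768.
Need α^N ≥ 11.0 ⇒ N ≥ ln(11.0) / ln α = 2.398 / 0.04768 = 50.29.
So at least 51 stages are needed.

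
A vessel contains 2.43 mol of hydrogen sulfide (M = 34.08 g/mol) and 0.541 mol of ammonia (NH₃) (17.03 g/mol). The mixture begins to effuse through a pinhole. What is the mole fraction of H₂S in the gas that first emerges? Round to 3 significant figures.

Each component's effusion rate ∝ (its partial pressure)·(1/√M) ∝ n_i/√M_i.
x_H₂S(eff) = (n_H₂S/√M_H₂S) / (n_H₂S/√M_H₂S + n_NH₃/√M_NH₃)
= (2.43/√34.08) / (2.43/√34.08 + 0.541/√17.03) = 0.4163/(0.4163 + 0.1311) = 0.760.

0.760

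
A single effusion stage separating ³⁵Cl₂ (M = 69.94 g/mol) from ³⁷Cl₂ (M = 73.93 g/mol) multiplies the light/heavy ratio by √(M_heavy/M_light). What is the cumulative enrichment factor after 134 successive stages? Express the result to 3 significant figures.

41.2

Each stage multiplies the ratio by α = √(73.93/69.94), so after 134 stages the overall factor is α^134 = (73.93/69.94)^(134/2).
= 1.05705^67 = 41.2.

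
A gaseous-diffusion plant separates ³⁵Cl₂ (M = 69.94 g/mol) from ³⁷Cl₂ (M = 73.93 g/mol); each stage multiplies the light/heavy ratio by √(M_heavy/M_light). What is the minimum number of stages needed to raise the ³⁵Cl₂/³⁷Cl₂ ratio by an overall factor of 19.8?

Per stage α = (73.93/69.94)^(1/2) = 1.05705^0.5, giving ln α = 0.02774.
Need α^N ≥ 19.8 ⇒ N ≥ ln(19.8) / ln α = 2.986 / 0.02774 = 107.63.
Rounding up, N = 108 stages.

108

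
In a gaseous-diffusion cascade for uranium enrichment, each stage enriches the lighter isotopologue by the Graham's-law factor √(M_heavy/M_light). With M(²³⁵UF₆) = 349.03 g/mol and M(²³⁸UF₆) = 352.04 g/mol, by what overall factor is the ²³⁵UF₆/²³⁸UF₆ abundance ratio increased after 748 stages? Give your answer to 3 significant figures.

24.8

Each stage multiplies the ratio by α = √(352.04/349.03), so after 748 stages the overall factor is α^748 = (352.04/349.03)^(748/2).
= 1.00862^374 = 24.8.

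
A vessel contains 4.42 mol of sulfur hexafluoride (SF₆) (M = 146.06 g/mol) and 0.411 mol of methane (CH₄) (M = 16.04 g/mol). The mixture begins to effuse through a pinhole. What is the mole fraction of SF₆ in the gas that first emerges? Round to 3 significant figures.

The effusion rate of species i is ∝ p_i/√M_i ∝ n_i/√M_i.
Mole fraction of SF₆ in the effusate = (n_SF₆/√M_SF₆) / (n_SF₆/√M_SF₆ + n_CH₄/√M_CH₄)
= (4.42/√146.06) / (4.42/√146.06 + 0.411/√16.04) = 0.3657/(0.3657 + 0.1026) = 0.781.

0.781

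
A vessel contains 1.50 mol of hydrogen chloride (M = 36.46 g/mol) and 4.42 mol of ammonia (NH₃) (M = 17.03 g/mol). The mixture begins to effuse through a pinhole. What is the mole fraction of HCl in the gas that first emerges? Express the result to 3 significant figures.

0.188

Rate_i ∝ x_i/√M_i (Graham's law weighted by mole fraction), so the effusate composition follows n_i/√M_i.
Mole fraction of HCl in the effusate = (n_HCl/√M_HCl) / (n_HCl/√M_HCl + n_NH₃/√M_NH₃)
= (1.50/√36.46) / (1.50/√36.46 + 4.42/√17.03) = 0.2484/(0.2484 + 1.071) = 0.188.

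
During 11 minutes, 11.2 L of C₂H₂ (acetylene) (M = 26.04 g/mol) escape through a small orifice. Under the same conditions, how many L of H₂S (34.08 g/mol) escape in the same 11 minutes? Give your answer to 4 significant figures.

Since effusion rate ∝ 1/√M, rate_H₂S/rate_C₂H₂ = √(M_C₂H₂/M_H₂S) = √(26.04/34.08) = √0.7641 = 0.8741.
So the volume for H₂S is 11.2 × 0.8741 = 9.790 L.

9.790 L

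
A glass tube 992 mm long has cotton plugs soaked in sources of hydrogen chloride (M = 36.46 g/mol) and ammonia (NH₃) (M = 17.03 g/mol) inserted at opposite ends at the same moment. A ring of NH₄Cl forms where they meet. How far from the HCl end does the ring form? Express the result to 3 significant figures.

In equal time, each gas travels a distance ∝ its rate ∝ 1/√M, so d_HCl/d_NH₃ = √(M_NH₃/M_HCl) = √(17.03/36.46) = 0.6834.
With d_HCl + d_NH₃ = 992 mm, d_NH₃ = 992/(1 + 0.6834) = 589.3 mm.
d_HCl = 992 − 589.3 = 403 mm.

403 mm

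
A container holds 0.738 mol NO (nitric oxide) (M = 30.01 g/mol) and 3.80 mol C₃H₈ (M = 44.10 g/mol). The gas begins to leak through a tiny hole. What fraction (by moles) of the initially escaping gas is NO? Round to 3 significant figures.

Rate_i ∝ x_i/√M_i (Graham's law weighted by mole fraction), so the effusate composition follows n_i/√M_i.
x_NO(eff) = (n_NO/√M_NO) / (n_NO/√M_NO + n_C₃H₈/√M_C₃H₈)
= (0.738/√30.01) / (0.738/√30.01 + 3.80/√44.10) = 0.1347/(0.1347 + 0.5722) = 0.191.

0.191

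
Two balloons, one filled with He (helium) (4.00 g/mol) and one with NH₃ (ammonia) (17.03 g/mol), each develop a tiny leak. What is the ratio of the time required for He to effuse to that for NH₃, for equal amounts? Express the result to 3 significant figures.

Graham's law gives t_He/t_NH₃ = √(M_He/M_NH₃) = √(4.00/17.03) = √0.2349 = 0.485.

0.485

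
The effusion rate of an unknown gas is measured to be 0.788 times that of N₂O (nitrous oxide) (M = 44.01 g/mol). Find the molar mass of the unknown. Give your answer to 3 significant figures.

70.9 g/mol

Using Graham's law: rate_X/rate_N₂O = √(M_N₂O/M_X).
0.788 = √(44.01/M_X)
M_X = 44.01 / 0.788² = 44.01 / 0.6209 = 70.9 g/mol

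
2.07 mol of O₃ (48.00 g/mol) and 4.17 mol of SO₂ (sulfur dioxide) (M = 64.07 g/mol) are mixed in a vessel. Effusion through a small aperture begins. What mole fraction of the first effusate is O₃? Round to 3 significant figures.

Effusion rate of each component ∝ n_i/√M_i (partial pressure × 1/√M).
So x_O₃ in the escaping gas = (n_O₃/√M_O₃) / Σ(n_i/√M_i)
= (2.07/√48.00) / (2.07/√48.00 + 4.17/√64.07) = 0.2988/(0.2988 + 0.5210) = 0.364.

0.364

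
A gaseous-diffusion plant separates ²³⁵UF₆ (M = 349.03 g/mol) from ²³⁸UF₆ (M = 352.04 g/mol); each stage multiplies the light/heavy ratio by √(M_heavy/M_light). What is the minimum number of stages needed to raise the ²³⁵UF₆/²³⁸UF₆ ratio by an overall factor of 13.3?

Single-stage factor α = √(352.04/349.03), so ln α = ½ ln(1.00862) = 0.004293.
Need α^N ≥ 13.3 ⇒ N ≥ ln(13.3) / ln α = 2.588 / 0.004293 = 602.72.
So at least 603 stages are needed.

603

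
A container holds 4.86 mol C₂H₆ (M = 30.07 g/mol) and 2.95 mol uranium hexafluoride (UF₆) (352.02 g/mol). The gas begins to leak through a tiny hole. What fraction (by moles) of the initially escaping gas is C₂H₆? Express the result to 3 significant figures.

0.849

The effusion rate of species i is ∝ p_i/√M_i ∝ n_i/√M_i.
x_C₂H₆(eff) = (n_C₂H₆/√M_C₂H₆) / (n_C₂H₆/√M_C₂H₆ + n_UF₆/√M_UF₆)
= (4.86/√30.07) / (4.86/√30.07 + 2.95/√352.02) = 0.8863/(0.8863 + 0.1572) = 0.849.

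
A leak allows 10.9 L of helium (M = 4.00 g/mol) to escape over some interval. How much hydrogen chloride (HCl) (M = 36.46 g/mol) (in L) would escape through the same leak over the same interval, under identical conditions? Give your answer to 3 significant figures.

Graham's law gives rate_HCl/rate_He = √(M_He/M_HCl) = √(4.00/36.46) = √0.1097 = 0.3312.
So the volume for HCl is 10.9 × 0.3312 = 3.61 L.

3.61 L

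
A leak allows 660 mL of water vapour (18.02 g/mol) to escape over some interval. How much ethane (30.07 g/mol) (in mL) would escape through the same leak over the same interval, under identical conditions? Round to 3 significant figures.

From Graham's law, rate_C₂H₆/rate_H₂O = √(M_H₂O/M_C₂H₆) = √(18.02/30.07) = √0.5993 = 0.7741.
So the volume for C₂H₆ is 660 × 0.7741 = 511 mL.

511 mL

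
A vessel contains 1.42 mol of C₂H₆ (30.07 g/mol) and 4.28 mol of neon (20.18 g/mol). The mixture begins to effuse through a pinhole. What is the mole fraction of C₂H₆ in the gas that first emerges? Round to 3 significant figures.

Each component's effusion rate ∝ (its partial pressure)·(1/√M) ∝ n_i/√M_i.
x_C₂H₆(eff) = (n_C₂H₆/√M_C₂H₆) / (n_C₂H₆/√M_C₂H₆ + n_Ne/√M_Ne)
= (1.42/√30.07) / (1.42/√30.07 + 4.28/√20.18) = 0.2590/(0.2590 + 0.9528) = 0.214.

0.214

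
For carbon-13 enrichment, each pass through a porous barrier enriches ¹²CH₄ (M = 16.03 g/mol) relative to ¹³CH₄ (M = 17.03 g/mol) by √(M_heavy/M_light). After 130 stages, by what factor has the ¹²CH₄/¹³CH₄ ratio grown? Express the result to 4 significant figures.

51.08

Overall factor = α^130 with α = √(17.03/16.03), i.e. (17.03/16.03)^(130/2).
= 1.06238^65 = 51.08.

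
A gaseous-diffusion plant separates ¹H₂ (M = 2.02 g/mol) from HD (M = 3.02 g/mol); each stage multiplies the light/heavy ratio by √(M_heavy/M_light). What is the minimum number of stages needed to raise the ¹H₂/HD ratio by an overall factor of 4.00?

7

Per stage α = (3.02/2.02)^(1/2) = 1.49505^0.5, giving ln α = 0.2011.
Need α^N ≥ 4.00 ⇒ N ≥ ln(4.00) / ln α = 1.386 / 0.2011 = 6.89.
Minimum whole number of stages: N = 7.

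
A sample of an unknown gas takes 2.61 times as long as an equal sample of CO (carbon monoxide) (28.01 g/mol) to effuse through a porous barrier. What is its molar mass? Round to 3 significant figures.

191 g/mol

From Graham's law, t_X/t_CO = √(M_X/M_CO).
2.61 = √(M_X/28.01)
M_X = 28.01 × 2.61² = 28.01 × 6.812 = 191 g/mol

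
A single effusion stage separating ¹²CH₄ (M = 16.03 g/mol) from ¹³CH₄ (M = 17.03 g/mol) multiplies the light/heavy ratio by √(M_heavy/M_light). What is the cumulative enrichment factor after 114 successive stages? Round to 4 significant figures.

31.48

Overall factor = α^114 with α = √(17.03/16.03), i.e. (17.03/16.03)^(114/2).
= 1.06238^57 = 31.48.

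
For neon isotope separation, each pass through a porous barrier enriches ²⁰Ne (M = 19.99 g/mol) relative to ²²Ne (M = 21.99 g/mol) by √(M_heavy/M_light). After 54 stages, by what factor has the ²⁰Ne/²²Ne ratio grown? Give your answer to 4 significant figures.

After 54 stages the ratio has grown by (√(21.99/19.99))^54 = (21.99/19.99)^(54/2).
= 1.10005^27 = 13.13.

13.13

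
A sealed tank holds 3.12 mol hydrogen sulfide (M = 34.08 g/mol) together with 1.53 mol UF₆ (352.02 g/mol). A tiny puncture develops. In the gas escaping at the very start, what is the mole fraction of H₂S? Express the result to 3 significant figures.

0.868

Rate_i ∝ x_i/√M_i (Graham's law weighted by mole fraction), so the effusate composition follows n_i/√M_i.
Mole fraction of H₂S in the effusate = (n_H₂S/√M_H₂S) / (n_H₂S/√M_H₂S + n_UF₆/√M_UF₆)
= (3.12/√34.08) / (3.12/√34.08 + 1.53/√352.02) = 0.5344/(0.5344 + 0.08155) = 0.868.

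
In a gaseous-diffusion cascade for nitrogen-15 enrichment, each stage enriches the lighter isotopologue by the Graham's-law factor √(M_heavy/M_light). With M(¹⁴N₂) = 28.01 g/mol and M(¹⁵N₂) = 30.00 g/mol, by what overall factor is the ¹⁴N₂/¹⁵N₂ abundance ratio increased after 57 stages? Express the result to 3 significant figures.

Overall factor = α^57 with α = √(30.00/28.01), i.e. (30.00/28.01)^(57/2).
= 1.07105^(57/2) = 7.07.

7.07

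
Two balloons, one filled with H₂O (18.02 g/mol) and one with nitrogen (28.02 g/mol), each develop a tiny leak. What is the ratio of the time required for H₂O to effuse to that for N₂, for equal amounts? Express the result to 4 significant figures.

Using Graham's law: t_H₂O/t_N₂ = √(M_H₂O/M_N₂) = √(18.02/28.02) = √0.6431 = 0.8019.

0.8019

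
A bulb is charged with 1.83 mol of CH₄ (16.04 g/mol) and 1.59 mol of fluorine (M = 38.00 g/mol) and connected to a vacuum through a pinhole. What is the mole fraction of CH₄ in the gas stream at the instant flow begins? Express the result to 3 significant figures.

0.639

The effusion rate of species i is ∝ p_i/√M_i ∝ n_i/√M_i.
So x_CH₄ in the escaping gas = (n_CH₄/√M_CH₄) / Σ(n_i/√M_i)
= (1.83/√16.04) / (1.83/√16.04 + 1.59/√38.00) = 0.4569/(0.4569 + 0.2579) = 0.639.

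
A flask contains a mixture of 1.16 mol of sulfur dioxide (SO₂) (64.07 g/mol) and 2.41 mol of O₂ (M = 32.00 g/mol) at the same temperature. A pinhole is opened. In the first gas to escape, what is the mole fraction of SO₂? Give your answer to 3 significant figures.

0.254

Rate_i ∝ x_i/√M_i (Graham's law weighted by mole fraction), so the effusate composition follows n_i/√M_i.
x_SO₂(eff) = (n_SO₂/√M_SO₂) / (n_SO₂/√M_SO₂ + n_O₂/√M_O₂)
= (1.16/√64.07) / (1.16/√64.07 + 2.41/√32.00) = 0.1449/(0.1449 + 0.4260) = 0.254.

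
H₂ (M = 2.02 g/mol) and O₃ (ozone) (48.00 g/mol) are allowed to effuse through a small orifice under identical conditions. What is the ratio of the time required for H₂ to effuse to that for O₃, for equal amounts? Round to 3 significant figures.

Using Graham's law: t_H₂/t_O₃ = √(M_H₂/M_O₃) = √(2.02/48.00) = √0.04208 = 0.205.

0.205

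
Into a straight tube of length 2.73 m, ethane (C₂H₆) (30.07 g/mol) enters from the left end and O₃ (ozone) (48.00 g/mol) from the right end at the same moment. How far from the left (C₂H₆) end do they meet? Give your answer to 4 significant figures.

1.524 m

In equal time, each gas travels a distance ∝ its rate ∝ 1/√M, so d_C₂H₆/d_O₃ = √(M_O₃/M_C₂H₆) = √(48.00/30.07) = 1.263.
With d_C₂H₆ + d_O₃ = 2.73 m, d_O₃ = 2.73/(1 + 1.263) = 1.206 m.
d_C₂H₆ = 2.73 − 1.206 = 1.524 m.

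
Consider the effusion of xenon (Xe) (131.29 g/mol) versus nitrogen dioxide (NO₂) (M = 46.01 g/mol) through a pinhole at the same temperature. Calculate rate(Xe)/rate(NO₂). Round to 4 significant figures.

Using Graham's law: rate_Xe/rate_NO₂ = √(M_NO₂/M_Xe) = √(46.01/131.29) = √0.3504 = 0.5920.

0.5920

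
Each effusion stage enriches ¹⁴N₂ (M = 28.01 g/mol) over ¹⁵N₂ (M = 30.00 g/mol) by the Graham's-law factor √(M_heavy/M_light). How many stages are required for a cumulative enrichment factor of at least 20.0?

Per stage α = (30.00/28.01)^(1/2) = 1.07105^0.5, giving ln α = 0.03432.
Need α^N ≥ 20.0 ⇒ N ≥ ln(20.0) / ln α = 2.996 / 0.03432 = 87.29.
Rounding up, N = 88 stages.

88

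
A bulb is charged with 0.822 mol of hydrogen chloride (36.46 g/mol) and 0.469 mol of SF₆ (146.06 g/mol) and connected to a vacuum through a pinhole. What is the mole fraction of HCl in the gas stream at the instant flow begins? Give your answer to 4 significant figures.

0.7782

Rate_i ∝ x_i/√M_i (Graham's law weighted by mole fraction), so the effusate composition follows n_i/√M_i.
So x_HCl in the escaping gas = (n_HCl/√M_HCl) / Σ(n_i/√M_i)
= (0.822/√36.46) / (0.822/√36.46 + 0.469/√146.06) = 0.1361/(0.1361 + 0.03881) = 0.7782.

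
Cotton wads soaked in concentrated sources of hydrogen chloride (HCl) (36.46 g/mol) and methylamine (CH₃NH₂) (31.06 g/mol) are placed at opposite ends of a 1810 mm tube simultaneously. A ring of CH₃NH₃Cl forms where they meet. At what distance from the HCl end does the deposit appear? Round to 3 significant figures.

869 mm

The fronts meet when d_HCl + d_CH₃NH₂ = L with d_HCl/d_CH₃NH₂ = √(M_CH₃NH₂/M_HCl) (Graham's law). Here √(M_CH₃NH₂/M_HCl) = √(31.06/36.46) = 0.9230.
With d_HCl + d_CH₃NH₂ = 1810 mm, d_CH₃NH₂ = 1810/(1 + 0.9230) = 941.2 mm.
d_HCl = 1810 − 941.2 = 869 mm.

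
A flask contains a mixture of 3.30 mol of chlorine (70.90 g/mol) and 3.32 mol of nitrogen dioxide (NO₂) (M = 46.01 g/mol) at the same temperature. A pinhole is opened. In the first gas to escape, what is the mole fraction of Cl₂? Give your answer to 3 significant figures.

0.445

Each component's effusion rate ∝ (its partial pressure)·(1/√M) ∝ n_i/√M_i.
Mole fraction of Cl₂ in the effusate = (n_Cl₂/√M_Cl₂) / (n_Cl₂/√M_Cl₂ + n_NO₂/√M_NO₂)
= (3.30/√70.90) / (3.30/√70.90 + 3.32/√46.01) = 0.3919/(0.3919 + 0.4895) = 0.445.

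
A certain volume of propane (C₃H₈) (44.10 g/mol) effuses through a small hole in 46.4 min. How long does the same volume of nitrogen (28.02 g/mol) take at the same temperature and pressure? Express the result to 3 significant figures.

37.0 min

Using Graham's law: t_N₂/t_C₃H₈ = √(M_N₂/M_C₃H₈) = √(28.02/44.10) = √0.6354 = 0.7971.
So the time for N₂ is 46.4 × 0.7971 = 37.0 min.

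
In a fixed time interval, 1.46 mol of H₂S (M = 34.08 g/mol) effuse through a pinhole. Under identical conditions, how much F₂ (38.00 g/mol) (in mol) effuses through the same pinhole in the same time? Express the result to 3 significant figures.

By Graham's law, rate_F₂/rate_H₂S = √(M_H₂S/M_F₂) = √(34.08/38.00) = √0.8968 = 0.9470.
So the amount for F₂ is 1.46 × 0.9470 = 1.38 mol.

1.38 mol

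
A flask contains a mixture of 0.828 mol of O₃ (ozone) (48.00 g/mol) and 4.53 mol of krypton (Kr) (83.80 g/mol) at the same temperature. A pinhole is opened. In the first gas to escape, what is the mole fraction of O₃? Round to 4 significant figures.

0.1945

Rate_i ∝ x_i/√M_i (Graham's law weighted by mole fraction), so the effusate composition follows n_i/√M_i.
So x_O₃ in the escaping gas = (n_O₃/√M_O₃) / Σ(n_i/√M_i)
= (0.828/√48.00) / (0.828/√48.00 + 4.53/√83.80) = 0.1195/(0.1195 + 0.4949) = 0.1945.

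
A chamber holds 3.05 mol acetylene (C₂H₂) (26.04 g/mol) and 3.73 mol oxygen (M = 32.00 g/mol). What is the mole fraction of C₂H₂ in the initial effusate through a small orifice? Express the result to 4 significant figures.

0.4755

The effusion rate of species i is ∝ p_i/√M_i ∝ n_i/√M_i.
So x_C₂H₂ in the escaping gas = (n_C₂H₂/√M_C₂H₂) / Σ(n_i/√M_i)
= (3.05/√26.04) / (3.05/√26.04 + 3.73/√32.00) = 0.5977/(0.5977 + 0.6594) = 0.4755.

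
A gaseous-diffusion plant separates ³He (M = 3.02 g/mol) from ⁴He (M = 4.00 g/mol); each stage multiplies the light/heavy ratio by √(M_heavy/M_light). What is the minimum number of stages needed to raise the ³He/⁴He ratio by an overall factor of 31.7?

With α = √(4.00/3.02) per stage, ln α = ½ ln(1.32450) = 0.1405.
Need α^N ≥ 31.7 ⇒ N ≥ ln(31.7) / ln α = 3.456 / 0.1405 = 24.60.
Minimum whole number of stages: N = 25.

25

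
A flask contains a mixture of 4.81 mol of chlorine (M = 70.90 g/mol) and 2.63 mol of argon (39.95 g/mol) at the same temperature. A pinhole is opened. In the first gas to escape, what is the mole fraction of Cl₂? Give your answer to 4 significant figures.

Each component's effusion rate ∝ (its partial pressure)·(1/√M) ∝ n_i/√M_i.
So x_Cl₂ in the escaping gas = (n_Cl₂/√M_Cl₂) / Σ(n_i/√M_i)
= (4.81/√70.90) / (4.81/√70.90 + 2.63/√39.95) = 0.5712/(0.5712 + 0.4161) = 0.5786.

0.5786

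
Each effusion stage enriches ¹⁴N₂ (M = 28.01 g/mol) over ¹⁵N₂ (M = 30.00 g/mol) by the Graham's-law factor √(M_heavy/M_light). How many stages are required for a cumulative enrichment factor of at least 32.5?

102

Single-stage factor α = √(30.00/28.01), so ln α = ½ ln(1.07105) = 0.03432.
Need α^N ≥ 32.5 ⇒ N ≥ ln(32.5) / ln α = 3.481 / 0.03432 = 101.44.
Minimum whole number of stages: N = 102.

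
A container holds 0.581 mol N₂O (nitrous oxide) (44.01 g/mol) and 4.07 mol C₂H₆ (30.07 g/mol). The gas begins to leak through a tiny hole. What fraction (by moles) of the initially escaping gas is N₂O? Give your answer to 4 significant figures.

The effusion rate of species i is ∝ p_i/√M_i ∝ n_i/√M_i.
Mole fraction of N₂O in the effusate = (n_N₂O/√M_N₂O) / (n_N₂O/√M_N₂O + n_C₂H₆/√M_C₂H₆)
= (0.581/√44.01) / (0.581/√44.01 + 4.07/√30.07) = 0.08758/(0.08758 + 0.7422) = 0.1055.

0.1055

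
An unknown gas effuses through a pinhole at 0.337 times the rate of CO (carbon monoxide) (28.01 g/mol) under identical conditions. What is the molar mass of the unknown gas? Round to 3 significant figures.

Using Graham's law: rate_X/rate_CO = √(M_CO/M_X).
0.337 = √(28.01/M_X)
M_X = 28.01 / 0.337² = 28.01 / 0.1136 = 247 g/mol

247 g/mol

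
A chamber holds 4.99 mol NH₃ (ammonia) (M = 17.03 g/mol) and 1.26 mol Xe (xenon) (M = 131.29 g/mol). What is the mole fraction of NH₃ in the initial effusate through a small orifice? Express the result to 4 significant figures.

0.9166

The effusion rate of species i is ∝ p_i/√M_i ∝ n_i/√M_i.
x_NH₃(eff) = (n_NH₃/√M_NH₃) / (n_NH₃/√M_NH₃ + n_Xe/√M_Xe)
= (4.99/√17.03) / (4.99/√17.03 + 1.26/√131.29) = 1.209/(1.209 + 0.1100) = 0.9166.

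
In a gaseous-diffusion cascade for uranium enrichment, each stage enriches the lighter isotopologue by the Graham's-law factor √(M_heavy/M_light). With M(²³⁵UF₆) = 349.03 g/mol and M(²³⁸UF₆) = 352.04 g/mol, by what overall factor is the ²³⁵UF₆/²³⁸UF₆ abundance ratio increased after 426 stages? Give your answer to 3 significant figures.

6.23

Each stage multiplies the ratio by α = √(352.04/349.03), so after 426 stages the overall factor is α^426 = (352.04/349.03)^(426/2).
= 1.00862^213 = 6.23.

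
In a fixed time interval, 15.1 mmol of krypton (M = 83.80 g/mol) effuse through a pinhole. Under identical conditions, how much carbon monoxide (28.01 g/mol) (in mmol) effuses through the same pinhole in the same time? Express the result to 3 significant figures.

Using Graham's law: rate_CO/rate_Kr = √(M_Kr/M_CO) = √(83.80/28.01) = √2.992 = 1.730.
So the amount for CO is 15.1 × 1.730 = 26.1 mmol.

26.1 mmol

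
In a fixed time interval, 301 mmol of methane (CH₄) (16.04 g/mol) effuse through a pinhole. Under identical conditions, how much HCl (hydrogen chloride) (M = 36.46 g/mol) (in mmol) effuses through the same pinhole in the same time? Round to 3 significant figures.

Using Graham's law: rate_HCl/rate_CH₄ = √(M_CH₄/M_HCl) = √(16.04/36.46) = √0.4399 = 0.6633.
So the amount for HCl is 301 × 0.6633 = 200 mmol.

200 mmol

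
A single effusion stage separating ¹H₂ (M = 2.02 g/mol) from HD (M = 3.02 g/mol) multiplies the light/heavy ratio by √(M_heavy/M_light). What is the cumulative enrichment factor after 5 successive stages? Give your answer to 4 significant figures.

The single-stage factor is √(M_heavy/M_light), so 5 stages give [√(3.02/2.02)]^5 = (3.02/2.02)^(5/2).
= 1.49505^(5/2) = 2.733.

2.733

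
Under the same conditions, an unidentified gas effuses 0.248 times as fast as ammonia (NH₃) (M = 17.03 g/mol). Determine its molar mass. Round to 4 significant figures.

From Graham's law, rate_X/rate_NH₃ = √(M_NH₃/M_X).
0.248 = √(17.03/M_X)
M_X = 17.03 / 0.248² = 17.03 / 0.06150 = 276.9 g/mol

276.9 g/mol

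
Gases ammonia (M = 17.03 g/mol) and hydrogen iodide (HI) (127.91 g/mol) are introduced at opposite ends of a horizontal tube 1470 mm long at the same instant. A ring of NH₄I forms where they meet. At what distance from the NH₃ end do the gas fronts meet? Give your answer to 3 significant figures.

Graham's law gives d_NH₃/d_HI = rate_NH₃/rate_HI = √(M_HI/M_NH₃) = √(127.91/17.03) = 2.741.
With d_NH₃ + d_HI = 1470 mm, d_HI = 1470/(1 + 2.741) = 393.0 mm.
d_NH₃ = 1470 − 393.0 = 1080 mm.

1080 mm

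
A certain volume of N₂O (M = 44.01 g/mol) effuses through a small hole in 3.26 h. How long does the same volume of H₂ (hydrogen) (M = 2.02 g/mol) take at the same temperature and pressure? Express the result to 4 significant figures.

0.6984 h

Since effusion rate ∝ 1/√M, t_H₂/t_N₂O = √(M_H₂/M_N₂O) = √(2.02/44.01) = √0.04590 = 0.2142.
So the time for H₂ is 3.26 × 0.2142 = 0.6984 h.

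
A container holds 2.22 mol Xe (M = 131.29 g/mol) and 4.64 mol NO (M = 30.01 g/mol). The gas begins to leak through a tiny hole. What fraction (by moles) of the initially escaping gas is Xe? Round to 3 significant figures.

Rate_i ∝ x_i/√M_i (Graham's law weighted by mole fraction), so the effusate composition follows n_i/√M_i.
x_Xe(eff) = (n_Xe/√M_Xe) / (n_Xe/√M_Xe + n_NO/√M_NO)
= (2.22/√131.29) / (2.22/√131.29 + 4.64/√30.01) = 0.1937/(0.1937 + 0.8470) = 0.186.

0.186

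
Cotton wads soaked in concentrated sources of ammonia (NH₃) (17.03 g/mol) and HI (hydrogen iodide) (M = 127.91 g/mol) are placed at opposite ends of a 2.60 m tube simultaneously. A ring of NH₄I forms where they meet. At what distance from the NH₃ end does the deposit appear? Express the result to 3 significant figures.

The fronts meet when d_NH₃ + d_HI = L with d_NH₃/d_HI = √(M_HI/M_NH₃) (Graham's law). Here √(M_HI/M_NH₃) = √(127.91/17.03) = 2.741.
With d_NH₃ + d_HI = 2.60 m, d_HI = 2.60/(1 + 2.741) = 0.6951 m.
d_NH₃ = 2.60 − 0.6951 = 1.90 m.

1.90 m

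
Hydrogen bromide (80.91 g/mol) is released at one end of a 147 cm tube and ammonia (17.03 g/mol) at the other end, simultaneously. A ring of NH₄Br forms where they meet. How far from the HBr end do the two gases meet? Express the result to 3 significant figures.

The fronts meet when d_HBr + d_NH₃ = L with d_HBr/d_NH₃ = √(M_NH₃/M_HBr) (Graham's law). Here √(M_NH₃/M_HBr) = √(17.03/80.91) = 0.4588.
With d_HBr + d_NH₃ = 147 cm, d_NH₃ = 147/(1 + 0.4588) = 100.8 cm.
d_HBr = 147 − 100.8 = 46.2 cm.

46.2 cm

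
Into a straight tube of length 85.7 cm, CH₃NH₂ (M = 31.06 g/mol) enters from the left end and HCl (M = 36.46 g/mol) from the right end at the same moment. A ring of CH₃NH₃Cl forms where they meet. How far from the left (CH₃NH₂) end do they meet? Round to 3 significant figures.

44.6 cm

The fronts meet when d_CH₃NH₂ + d_HCl = L with d_CH₃NH₂/d_HCl = √(M_HCl/M_CH₃NH₂) (Graham's law). Here √(M_HCl/M_CH₃NH₂) = √(36.46/31.06) = 1.083.
With d_CH₃NH₂ + d_HCl = 85.7 cm, d_HCl = 85.7/(1 + 1.083) = 41.13 cm.
d_CH₃NH₂ = 85.7 − 41.13 = 44.6 cm.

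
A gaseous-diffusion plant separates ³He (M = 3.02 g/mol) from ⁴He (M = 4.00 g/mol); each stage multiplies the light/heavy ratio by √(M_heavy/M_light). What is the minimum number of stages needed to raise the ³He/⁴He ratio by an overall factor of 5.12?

12

With α = √(4.00/3.02) per stage, ln α = ½ ln(1.32450) = 0.1405.
Need α^N ≥ 5.12 ⇒ N ≥ ln(5.12) / ln α = 1.633 / 0.1405 = 11.62.
Rounding up, N = 12 stages.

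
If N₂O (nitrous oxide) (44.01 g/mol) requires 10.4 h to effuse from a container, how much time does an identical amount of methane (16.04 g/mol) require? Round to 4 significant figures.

Graham's law gives t_CH₄/t_N₂O = √(M_CH₄/M_N₂O) = √(16.04/44.01) = √0.3645 = 0.6037.
So the time for CH₄ is 10.4 × 0.6037 = 6.279 h.

6.279 h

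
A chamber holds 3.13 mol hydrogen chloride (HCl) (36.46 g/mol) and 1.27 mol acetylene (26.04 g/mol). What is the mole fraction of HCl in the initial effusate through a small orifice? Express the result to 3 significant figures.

0.676

The effusion rate of species i is ∝ p_i/√M_i ∝ n_i/√M_i.
Mole fraction of HCl in the effusate = (n_HCl/√M_HCl) / (n_HCl/√M_HCl + n_C₂H₂/√M_C₂H₂)
= (3.13/√36.46) / (3.13/√36.46 + 1.27/√26.04) = 0.5184/(0.5184 + 0.2489) = 0.676.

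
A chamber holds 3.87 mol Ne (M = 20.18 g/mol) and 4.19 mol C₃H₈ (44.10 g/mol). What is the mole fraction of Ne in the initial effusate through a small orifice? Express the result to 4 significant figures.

0.5772

Each component's effusion rate ∝ (its partial pressure)·(1/√M) ∝ n_i/√M_i.
x_Ne(eff) = (n_Ne/√M_Ne) / (n_Ne/√M_Ne + n_C₃H₈/√M_C₃H₈)
= (3.87/√20.18) / (3.87/√20.18 + 4.19/√44.10) = 0.8615/(0.8615 + 0.6309) = 0.5772.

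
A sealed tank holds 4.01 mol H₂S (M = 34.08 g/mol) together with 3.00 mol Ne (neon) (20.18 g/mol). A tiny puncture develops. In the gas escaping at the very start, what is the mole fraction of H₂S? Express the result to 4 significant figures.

Effusion rate of each component ∝ n_i/√M_i (partial pressure × 1/√M).
x_H₂S(eff) = (n_H₂S/√M_H₂S) / (n_H₂S/√M_H₂S + n_Ne/√M_Ne)
= (4.01/√34.08) / (4.01/√34.08 + 3.00/√20.18) = 0.6869/(0.6869 + 0.6678) = 0.5070.

0.5070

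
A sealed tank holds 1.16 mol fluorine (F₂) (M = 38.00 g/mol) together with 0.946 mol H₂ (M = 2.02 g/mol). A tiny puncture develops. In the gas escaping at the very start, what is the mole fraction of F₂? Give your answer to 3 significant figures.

Each component's effusion rate ∝ (its partial pressure)·(1/√M) ∝ n_i/√M_i.
x_F₂(eff) = (n_F₂/√M_F₂) / (n_F₂/√M_F₂ + n_H₂/√M_H₂)
= (1.16/√38.00) / (1.16/√38.00 + 0.946/√2.02) = 0.1882/(0.1882 + 0.6656) = 0.220.

0.220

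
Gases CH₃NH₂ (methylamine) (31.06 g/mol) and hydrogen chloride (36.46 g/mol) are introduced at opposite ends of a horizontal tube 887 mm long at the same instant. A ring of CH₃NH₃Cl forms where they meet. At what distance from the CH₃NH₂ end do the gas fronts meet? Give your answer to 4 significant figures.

In equal time, each gas travels a distance ∝ its rate ∝ 1/√M, so d_CH₃NH₂/d_HCl = √(M_HCl/M_CH₃NH₂) = √(36.46/31.06) = 1.083.
With d_CH₃NH₂ + d_HCl = 887 mm, d_HCl = 887/(1 + 1.083) = 425.7 mm.
d_CH₃NH₂ = 887 − 425.7 = 461.3 mm.

461.3 mm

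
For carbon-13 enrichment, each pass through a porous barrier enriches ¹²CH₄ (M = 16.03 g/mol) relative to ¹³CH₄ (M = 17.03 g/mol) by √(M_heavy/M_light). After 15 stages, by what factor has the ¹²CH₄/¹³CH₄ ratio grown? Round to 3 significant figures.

1.57

After 15 stages the ratio has grown by (√(17.03/16.03))^15 = (17.03/16.03)^(15/2).
= 1.06238^(15/2) = 1.57.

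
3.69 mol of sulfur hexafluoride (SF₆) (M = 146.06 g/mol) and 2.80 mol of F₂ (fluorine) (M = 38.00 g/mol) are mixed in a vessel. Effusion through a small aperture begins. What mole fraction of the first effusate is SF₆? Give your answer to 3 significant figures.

The effusion rate of species i is ∝ p_i/√M_i ∝ n_i/√M_i.
Mole fraction of SF₆ in the effusate = (n_SF₆/√M_SF₆) / (n_SF₆/√M_SF₆ + n_F₂/√M_F₂)
= (3.69/√146.06) / (3.69/√146.06 + 2.80/√38.00) = 0.3053/(0.3053 + 0.4542) = 0.402.

0.402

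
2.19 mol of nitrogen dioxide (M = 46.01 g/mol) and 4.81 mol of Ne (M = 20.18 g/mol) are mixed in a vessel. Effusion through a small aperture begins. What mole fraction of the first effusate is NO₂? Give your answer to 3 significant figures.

0.232

Each component's effusion rate ∝ (its partial pressure)·(1/√M) ∝ n_i/√M_i.
x_NO₂(eff) = (n_NO₂/√M_NO₂) / (n_NO₂/√M_NO₂ + n_Ne/√M_Ne)
= (2.19/√46.01) / (2.19/√46.01 + 4.81/√20.18) = 0.3229/(0.3229 + 1.071) = 0.232.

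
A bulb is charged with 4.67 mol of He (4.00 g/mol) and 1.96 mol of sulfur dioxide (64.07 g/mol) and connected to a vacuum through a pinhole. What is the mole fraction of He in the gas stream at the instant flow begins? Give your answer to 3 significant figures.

Effusion rate of each component ∝ n_i/√M_i (partial pressure × 1/√M).
x_He(eff) = (n_He/√M_He) / (n_He/√M_He + n_SO₂/√M_SO₂)
= (4.67/√4.00) / (4.67/√4.00 + 1.96/√64.07) = 2.335/(2.335 + 0.2449) = 0.905.

0.905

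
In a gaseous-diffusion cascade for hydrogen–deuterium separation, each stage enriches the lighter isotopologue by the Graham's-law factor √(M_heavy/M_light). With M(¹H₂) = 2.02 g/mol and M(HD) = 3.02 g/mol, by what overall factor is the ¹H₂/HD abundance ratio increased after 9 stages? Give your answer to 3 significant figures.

The single-stage factor is √(M_heavy/M_light), so 9 stages give [√(3.02/2.02)]^9 = (3.02/2.02)^(9/2).
= 1.49505^(9/2) = 6.11.

6.11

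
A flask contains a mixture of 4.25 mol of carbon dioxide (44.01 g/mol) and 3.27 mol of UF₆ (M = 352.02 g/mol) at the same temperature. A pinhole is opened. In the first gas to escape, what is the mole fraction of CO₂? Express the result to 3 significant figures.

Effusion rate of each component ∝ n_i/√M_i (partial pressure × 1/√M).
So x_CO₂ in the escaping gas = (n_CO₂/√M_CO₂) / Σ(n_i/√M_i)
= (4.25/√44.01) / (4.25/√44.01 + 3.27/√352.02) = 0.6406/(0.6406 + 0.1743) = 0.786.

0.786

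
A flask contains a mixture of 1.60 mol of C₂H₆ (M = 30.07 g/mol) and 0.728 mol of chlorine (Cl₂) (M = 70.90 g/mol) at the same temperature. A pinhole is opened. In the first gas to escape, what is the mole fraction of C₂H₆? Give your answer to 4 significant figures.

0.7714

The effusion rate of species i is ∝ p_i/√M_i ∝ n_i/√M_i.
x_C₂H₆(eff) = (n_C₂H₆/√M_C₂H₆) / (n_C₂H₆/√M_C₂H₆ + n_Cl₂/√M_Cl₂)
= (1.60/√30.07) / (1.60/√30.07 + 0.728/√70.90) = 0.2918/(0.2918 + 0.08646) = 0.7714.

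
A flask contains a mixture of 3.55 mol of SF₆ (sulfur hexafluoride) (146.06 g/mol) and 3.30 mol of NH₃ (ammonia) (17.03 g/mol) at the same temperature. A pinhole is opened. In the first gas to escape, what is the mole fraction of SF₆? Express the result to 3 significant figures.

Effusion rate of each component ∝ n_i/√M_i (partial pressure × 1/√M).
So x_SF₆ in the escaping gas = (n_SF₆/√M_SF₆) / Σ(n_i/√M_i)
= (3.55/√146.06) / (3.55/√146.06 + 3.30/√17.03) = 0.2937/(0.2937 + 0.7997) = 0.269.

0.269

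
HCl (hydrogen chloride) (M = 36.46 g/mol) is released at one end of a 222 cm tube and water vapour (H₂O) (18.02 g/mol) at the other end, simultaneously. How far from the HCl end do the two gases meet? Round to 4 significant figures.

91.64 cm

In equal time, each gas travels a distance ∝ its rate ∝ 1/√M, so d_HCl/d_H₂O = √(M_H₂O/M_HCl) = √(18.02/36.46) = 0.7030.
With d_HCl + d_H₂O = 222 cm, d_H₂O = 222/(1 + 0.7030) = 130.4 cm.
d_HCl = 222 − 130.4 = 91.64 cm.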